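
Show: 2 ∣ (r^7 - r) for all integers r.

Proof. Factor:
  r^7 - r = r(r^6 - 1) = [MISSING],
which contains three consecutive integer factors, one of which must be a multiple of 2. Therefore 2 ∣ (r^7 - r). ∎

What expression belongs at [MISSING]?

r^6 - 1 = (r^2 - 1)(r^4 + r^2 + 1), and r^2 - 1 = (r-1)(r+1).
So r(r^6 - 1) = (r - 1)r(r + 1)(r^4 + r^2 + 1).

(r - 1)r(r + 1)(r^4 + r^2 + 1)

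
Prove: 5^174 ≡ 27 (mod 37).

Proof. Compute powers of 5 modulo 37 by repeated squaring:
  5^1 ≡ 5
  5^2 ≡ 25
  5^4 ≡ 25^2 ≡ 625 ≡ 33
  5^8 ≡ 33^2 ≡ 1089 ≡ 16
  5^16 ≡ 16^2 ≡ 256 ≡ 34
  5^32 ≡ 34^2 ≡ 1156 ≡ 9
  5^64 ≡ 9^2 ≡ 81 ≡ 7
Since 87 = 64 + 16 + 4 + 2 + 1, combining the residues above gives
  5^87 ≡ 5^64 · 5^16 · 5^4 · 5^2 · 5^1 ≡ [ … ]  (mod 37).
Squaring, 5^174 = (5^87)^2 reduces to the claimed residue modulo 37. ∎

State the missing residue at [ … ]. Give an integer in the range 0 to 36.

29

5^64 · 5^16 · 5^4 · 5^2 · 5^1 ≡ 7 · 34 · 33 · 25 · 5 = 981750.
981750 mod 37 = 29, so 5^87 ≡ 29 (mod 37).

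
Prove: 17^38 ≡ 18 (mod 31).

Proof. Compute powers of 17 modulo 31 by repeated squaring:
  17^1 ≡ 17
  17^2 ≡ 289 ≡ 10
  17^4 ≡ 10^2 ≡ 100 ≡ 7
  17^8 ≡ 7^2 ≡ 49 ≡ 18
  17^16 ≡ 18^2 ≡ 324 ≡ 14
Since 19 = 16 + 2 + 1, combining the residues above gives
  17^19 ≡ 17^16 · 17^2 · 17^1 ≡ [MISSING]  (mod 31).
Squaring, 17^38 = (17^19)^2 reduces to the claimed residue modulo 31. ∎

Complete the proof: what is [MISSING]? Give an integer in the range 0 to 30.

24

Multiply the listed residues: 14 · 10 · 17 = 140 → 2380.
Reducing modulo 31: 2380 = 76·31 + 24, so 17^19 ≡ 24.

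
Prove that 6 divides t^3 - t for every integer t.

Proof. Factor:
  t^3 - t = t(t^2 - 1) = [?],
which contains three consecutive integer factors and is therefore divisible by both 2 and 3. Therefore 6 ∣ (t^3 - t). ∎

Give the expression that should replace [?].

(t - 1)t(t + 1)

t(t^2 - 1) = t(t - 1)(t + 1) = (t - 1)t(t + 1).
These three factors are consecutive integers, so their product is divisible by 6.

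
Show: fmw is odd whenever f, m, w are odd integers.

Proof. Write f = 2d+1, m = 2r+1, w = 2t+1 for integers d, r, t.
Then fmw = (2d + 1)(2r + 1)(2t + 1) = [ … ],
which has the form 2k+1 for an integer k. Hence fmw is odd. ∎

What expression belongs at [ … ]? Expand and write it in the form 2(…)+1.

(2d + 1)(2r + 1)(2t + 1) = 8drt + 4dr + 4dt + 2d + 4rt + 2r + 2t + 1
= 2(4drt + 2dr + 2dt + d + 2rt + r + t) + 1.
Since 4drt + 2dr + 2dt + d + 2rt + r + t is an integer, the product is of the form 2k+1 for an integer k.

2(4drt + 2dr + 2dt + d + 2rt + r + t) + 1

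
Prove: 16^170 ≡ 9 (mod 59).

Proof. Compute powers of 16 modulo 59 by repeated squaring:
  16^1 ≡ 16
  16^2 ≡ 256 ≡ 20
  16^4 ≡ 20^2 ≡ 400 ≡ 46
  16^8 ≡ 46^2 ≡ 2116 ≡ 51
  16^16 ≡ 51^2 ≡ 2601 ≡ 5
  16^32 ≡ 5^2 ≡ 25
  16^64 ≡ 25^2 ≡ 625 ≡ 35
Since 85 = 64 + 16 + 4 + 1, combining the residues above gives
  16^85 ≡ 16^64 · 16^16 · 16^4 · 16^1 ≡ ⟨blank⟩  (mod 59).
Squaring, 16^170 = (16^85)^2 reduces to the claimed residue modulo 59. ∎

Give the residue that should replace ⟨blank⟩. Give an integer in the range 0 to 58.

16^64 · 16^16 · 16^4 · 16^1 ≡ 35 · 5 · 46 · 16 = 128800.
128800 mod 59 = 3, so 16^85 ≡ 3 (mod 59).

3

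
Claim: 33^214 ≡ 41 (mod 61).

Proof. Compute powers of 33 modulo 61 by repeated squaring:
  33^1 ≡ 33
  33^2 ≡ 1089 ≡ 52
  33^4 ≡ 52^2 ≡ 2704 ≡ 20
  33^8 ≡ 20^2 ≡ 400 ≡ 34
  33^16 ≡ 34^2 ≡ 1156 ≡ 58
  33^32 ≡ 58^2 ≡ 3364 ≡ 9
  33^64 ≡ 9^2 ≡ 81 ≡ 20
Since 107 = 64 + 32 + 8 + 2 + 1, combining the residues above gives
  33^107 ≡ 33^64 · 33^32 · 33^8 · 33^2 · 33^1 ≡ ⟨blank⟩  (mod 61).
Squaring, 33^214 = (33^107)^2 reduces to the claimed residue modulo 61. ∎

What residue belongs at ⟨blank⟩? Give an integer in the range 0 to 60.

38

33^64 · 33^32 · 33^8 · 33^2 · 33^1 ≡ 20 · 9 · 34 · 52 · 33 = 10501920.
10501920 mod 61 = 38, so 33^107 ≡ 38 (mod 61).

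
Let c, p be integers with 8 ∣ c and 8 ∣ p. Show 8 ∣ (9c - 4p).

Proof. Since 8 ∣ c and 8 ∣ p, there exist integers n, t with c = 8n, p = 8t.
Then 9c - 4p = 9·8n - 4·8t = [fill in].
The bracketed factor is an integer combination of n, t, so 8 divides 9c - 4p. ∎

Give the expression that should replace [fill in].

Pull the common 8 out of every term: 9·8n - 4·8t = 8(9n - 4t).
9n - 4t is an integer, which exhibits the divisibility.

8(9n - 4t)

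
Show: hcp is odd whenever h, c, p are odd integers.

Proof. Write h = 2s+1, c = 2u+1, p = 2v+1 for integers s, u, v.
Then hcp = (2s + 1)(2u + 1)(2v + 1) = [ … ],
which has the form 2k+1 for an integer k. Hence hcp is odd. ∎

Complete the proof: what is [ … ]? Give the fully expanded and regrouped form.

Expanding: (2s + 1)(2u + 1)(2v + 1) = 8suv + 4su + 4sv + 2s + 4uv + 2u + 2v + 1.
Every term except the constant is even, so this is 2(4suv + 2su + 2sv + s + 2uv + u + v) + 1,
and 4suv + 2su + 2sv + s + 2uv + u + v ∈ ℤ gives the required form.

2(4suv + 2su + 2sv + s + 2uv + u + v) + 1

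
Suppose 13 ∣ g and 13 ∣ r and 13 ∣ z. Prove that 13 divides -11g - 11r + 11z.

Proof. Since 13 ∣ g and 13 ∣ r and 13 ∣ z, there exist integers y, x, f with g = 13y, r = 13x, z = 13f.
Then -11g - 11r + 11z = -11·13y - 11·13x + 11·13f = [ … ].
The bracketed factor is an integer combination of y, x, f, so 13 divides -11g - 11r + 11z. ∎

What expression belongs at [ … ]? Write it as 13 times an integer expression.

13(11f - 11x - 11y)

Pull the common 13 out of every term: -11·13y - 11·13x + 11·13f = 13(11f - 11x - 11y).
11f - 11x - 11y is an integer, which exhibits the divisibility.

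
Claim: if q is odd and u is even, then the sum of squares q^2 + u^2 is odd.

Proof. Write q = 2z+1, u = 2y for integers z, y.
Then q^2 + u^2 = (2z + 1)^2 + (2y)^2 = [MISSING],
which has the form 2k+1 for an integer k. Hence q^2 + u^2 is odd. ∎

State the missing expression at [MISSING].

2(2y^2 + 2z^2 + 2z) + 1

Expanding: (2z + 1)^2 + (2y)^2 = 4y^2 + 4z^2 + 4z + 1.
Every term except the constant is even, so this is 2(2y^2 + 2z^2 + 2z) + 1,
and 2y^2 + 2z^2 + 2z ∈ ℤ gives the required form.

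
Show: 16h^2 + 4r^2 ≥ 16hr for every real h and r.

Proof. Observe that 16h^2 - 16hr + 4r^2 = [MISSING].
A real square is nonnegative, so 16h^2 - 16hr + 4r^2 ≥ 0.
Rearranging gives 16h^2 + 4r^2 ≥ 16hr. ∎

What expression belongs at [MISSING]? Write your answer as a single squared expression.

16h^2 - 16hr + 4r^2 is a perfect-square trinomial: the outer terms are (4h)^2 and (2r)^2, and the cross term is -2·4h·2r.
So 16h^2 - 16hr + 4r^2 = (4h - 2r)^2 ≥ 0.

(4h - 2r)^2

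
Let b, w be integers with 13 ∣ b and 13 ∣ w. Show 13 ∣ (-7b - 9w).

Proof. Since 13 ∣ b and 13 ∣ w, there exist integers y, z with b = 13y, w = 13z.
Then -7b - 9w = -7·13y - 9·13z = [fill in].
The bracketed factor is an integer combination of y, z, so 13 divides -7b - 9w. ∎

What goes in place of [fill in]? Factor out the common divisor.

13(-7y - 9z)

Each term has a factor of 13: -7·13y - 9·13z = 13·(-7y - 9z).
Since -7y - 9z is an integer, 13 ∣ (-7b - 9w).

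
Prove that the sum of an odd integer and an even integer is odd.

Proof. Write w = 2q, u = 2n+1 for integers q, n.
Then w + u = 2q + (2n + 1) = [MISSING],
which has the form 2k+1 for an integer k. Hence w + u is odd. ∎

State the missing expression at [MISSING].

Expanding: 2q + (2n + 1) = 2n + 2q + 1.
Every term except the constant is even, so this is 2(n + q) + 1,
and n + q ∈ ℤ gives the required form.

2(n + q) + 1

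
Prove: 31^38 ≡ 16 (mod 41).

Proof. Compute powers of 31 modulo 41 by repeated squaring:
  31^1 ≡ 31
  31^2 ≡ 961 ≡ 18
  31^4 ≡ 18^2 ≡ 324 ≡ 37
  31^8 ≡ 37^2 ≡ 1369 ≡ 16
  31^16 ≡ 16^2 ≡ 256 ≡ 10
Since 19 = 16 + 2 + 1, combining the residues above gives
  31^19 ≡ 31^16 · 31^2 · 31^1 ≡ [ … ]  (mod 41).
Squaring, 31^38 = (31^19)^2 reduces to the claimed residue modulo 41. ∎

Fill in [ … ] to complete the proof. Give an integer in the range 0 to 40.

Multiply the listed residues: 10 · 18 · 31 = 180 → 5580.
Reducing modulo 41: 5580 = 136·41 + 4, so 31^19 ≡ 4.

4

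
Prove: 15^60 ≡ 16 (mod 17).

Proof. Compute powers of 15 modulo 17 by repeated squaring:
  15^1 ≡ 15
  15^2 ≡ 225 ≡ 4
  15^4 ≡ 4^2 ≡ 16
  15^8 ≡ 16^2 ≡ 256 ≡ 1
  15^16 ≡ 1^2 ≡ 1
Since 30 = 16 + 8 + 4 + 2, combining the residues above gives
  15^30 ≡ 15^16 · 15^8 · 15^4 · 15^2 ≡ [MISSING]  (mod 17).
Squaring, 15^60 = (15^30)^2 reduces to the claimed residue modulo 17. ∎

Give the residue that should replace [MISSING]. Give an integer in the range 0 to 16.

13

15^16 · 15^8 · 15^4 · 15^2 ≡ 1 · 1 · 16 · 4 = 64.
64 mod 17 = 13, so 15^30 ≡ 13 (mod 17).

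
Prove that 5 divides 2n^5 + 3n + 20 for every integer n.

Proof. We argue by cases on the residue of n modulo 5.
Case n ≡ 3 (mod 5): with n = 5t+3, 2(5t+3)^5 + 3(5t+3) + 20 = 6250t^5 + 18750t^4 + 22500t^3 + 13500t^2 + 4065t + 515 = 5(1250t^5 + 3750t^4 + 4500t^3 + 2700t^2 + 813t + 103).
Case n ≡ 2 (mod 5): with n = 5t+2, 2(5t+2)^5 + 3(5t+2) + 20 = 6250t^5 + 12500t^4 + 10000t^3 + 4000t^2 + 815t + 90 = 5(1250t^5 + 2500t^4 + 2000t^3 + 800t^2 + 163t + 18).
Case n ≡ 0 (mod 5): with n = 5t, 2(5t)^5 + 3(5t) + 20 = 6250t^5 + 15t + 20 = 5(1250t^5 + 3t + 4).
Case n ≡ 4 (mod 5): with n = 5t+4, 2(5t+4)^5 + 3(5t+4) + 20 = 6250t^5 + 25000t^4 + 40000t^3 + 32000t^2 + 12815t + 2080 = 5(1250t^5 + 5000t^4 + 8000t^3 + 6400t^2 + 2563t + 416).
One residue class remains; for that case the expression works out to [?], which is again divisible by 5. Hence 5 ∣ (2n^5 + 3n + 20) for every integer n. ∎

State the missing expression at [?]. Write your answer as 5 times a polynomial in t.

5(1250t^5 + 1250t^4 + 500t^3 + 100t^2 + 13t + 5)

The residues treated are {3, 2, 0, 4}, so the missing case is n ≡ 1 (mod 5); write n = 5t+1.
Then 2(5t+1)^5 + 3(5t+1) + 20 = 6250t^5 + 6250t^4 + 2500t^3 + 500t^2 + 65t + 25 = 5(1250t^5 + 1250t^4 + 500t^3 + 100t^2 + 13t + 5).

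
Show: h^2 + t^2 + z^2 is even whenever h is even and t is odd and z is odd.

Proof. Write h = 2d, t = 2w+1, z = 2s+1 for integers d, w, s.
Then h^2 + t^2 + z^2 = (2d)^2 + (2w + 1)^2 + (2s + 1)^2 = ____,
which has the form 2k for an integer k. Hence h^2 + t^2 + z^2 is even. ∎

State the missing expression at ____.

(2d)^2 + (2w + 1)^2 + (2s + 1)^2 = 4d^2 + 4s^2 + 4s + 4w^2 + 4w + 2
= 2(2d^2 + 2s^2 + 2s + 2w^2 + 2w + 1).
Since 2d^2 + 2s^2 + 2s + 2w^2 + 2w + 1 is an integer, the sum of squares is of the form 2k for an integer k.

2(2d^2 + 2s^2 + 2s + 2w^2 + 2w + 1)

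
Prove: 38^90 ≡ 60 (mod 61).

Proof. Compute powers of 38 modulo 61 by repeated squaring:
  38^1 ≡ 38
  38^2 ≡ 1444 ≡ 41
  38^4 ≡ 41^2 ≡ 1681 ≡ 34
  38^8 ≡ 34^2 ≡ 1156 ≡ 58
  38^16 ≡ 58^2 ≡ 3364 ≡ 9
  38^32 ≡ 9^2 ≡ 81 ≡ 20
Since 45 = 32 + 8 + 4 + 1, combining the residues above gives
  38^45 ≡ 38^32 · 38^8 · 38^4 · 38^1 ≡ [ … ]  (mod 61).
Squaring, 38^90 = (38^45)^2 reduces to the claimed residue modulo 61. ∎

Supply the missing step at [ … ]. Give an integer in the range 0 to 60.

Multiply the listed residues: 20 · 58 · 34 · 38 = 1160 → 39440 → 1498720.
Reducing modulo 61: 1498720 = 24569·61 + 11, so 38^45 ≡ 11.

11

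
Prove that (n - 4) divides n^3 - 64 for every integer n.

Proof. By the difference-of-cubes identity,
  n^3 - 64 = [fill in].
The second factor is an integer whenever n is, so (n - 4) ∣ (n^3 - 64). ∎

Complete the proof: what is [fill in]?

(n - 4)(n^2 + 4n + 16)

a^3 - b^3 = (a - b)(a^2 + ab + b^2). With a = n, b = 4:
n^3 - 64 = (n - 4)(n^2 + 4n + 16).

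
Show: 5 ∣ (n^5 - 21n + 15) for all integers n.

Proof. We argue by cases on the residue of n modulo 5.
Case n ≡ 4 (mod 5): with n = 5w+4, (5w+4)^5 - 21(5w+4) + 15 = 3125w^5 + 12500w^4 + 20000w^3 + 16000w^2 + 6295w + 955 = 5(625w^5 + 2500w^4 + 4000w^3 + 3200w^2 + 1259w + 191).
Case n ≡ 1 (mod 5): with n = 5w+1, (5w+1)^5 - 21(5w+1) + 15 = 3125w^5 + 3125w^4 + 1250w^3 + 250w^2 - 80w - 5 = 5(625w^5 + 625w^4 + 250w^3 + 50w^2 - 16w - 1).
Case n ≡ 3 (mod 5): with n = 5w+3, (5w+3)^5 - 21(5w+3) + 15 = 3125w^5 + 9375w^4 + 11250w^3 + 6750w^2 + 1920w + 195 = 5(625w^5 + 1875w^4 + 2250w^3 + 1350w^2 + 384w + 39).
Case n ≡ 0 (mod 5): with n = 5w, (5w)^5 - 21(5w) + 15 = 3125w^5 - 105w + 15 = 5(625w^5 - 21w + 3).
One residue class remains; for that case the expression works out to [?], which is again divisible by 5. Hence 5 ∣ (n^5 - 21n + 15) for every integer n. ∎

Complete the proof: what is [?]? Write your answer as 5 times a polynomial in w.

The residues treated are {4, 1, 3, 0}, so the missing case is n ≡ 2 (mod 5); write n = 5w+2.
Then (5w+2)^5 - 21(5w+2) + 15 = 3125w^5 + 6250w^4 + 5000w^3 + 2000w^2 + 295w + 5 = 5(625w^5 + 1250w^4 + 1000w^3 + 400w^2 + 59w + 1).

5(625w^5 + 1250w^4 + 1000w^3 + 400w^2 + 59w + 1)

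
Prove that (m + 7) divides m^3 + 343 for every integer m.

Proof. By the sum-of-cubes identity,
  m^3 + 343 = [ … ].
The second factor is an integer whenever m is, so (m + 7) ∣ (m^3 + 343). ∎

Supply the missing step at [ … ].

a^3 + b^3 = (a + b)(a^2 - ab + b^2). With a = m, b = 7:
m^3 + 343 = (m + 7)(m^2 - 7m + 49).

(m + 7)(m^2 - 7m + 49)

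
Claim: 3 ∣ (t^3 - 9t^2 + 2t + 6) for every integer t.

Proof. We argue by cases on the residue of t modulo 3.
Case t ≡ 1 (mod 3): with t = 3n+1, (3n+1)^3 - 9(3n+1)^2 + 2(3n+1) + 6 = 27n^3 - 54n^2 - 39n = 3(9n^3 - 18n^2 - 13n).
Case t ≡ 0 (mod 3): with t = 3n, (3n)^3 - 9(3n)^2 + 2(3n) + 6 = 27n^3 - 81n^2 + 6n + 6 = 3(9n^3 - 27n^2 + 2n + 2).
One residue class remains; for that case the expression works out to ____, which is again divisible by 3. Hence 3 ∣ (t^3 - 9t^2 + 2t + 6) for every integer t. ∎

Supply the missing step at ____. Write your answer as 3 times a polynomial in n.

3(9n^3 - 9n^2 - 22n - 6)

The residues treated are {1, 0}, so the missing case is t ≡ 2 (mod 3); write t = 3n+2.
Then (3n+2)^3 - 9(3n+2)^2 + 2(3n+2) + 6 = 27n^3 - 27n^2 - 66n - 18 = 3(9n^3 - 9n^2 - 22n - 6).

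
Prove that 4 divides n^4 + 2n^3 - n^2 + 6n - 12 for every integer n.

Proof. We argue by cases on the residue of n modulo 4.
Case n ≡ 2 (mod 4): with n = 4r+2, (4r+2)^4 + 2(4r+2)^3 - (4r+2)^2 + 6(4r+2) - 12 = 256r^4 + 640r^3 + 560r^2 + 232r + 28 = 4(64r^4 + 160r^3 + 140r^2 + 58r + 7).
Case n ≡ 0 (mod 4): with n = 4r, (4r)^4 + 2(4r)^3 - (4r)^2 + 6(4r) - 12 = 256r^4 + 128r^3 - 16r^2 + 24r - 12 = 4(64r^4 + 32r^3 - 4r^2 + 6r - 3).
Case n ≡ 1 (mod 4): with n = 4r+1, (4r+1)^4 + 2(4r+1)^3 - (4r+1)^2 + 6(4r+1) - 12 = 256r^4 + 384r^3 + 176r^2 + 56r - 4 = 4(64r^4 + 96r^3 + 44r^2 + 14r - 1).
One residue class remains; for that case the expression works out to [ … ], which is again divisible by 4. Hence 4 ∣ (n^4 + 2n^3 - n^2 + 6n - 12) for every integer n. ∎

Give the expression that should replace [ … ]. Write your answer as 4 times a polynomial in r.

The residues treated are {2, 0, 1}, so the missing case is n ≡ 3 (mod 4); write n = 4r+3.
Then (4r+3)^4 + 2(4r+3)^3 - (4r+3)^2 + 6(4r+3) - 12 = 256r^4 + 896r^3 + 1136r^2 + 648r + 132 = 4(64r^4 + 224r^3 + 284r^2 + 162r + 33).

4(64r^4 + 224r^3 + 284r^2 + 162r + 33)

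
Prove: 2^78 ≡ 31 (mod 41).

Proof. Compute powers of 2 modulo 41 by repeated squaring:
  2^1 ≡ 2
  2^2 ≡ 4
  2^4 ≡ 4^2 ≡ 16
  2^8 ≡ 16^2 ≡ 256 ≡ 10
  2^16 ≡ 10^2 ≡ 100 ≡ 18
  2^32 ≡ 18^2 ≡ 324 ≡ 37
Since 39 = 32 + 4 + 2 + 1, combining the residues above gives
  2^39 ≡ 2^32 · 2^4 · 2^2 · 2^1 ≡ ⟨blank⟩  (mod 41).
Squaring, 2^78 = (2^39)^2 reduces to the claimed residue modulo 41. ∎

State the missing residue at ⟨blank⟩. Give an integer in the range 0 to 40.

21

2^32 · 2^4 · 2^2 · 2^1 ≡ 37 · 16 · 4 · 2 = 4736.
4736 mod 41 = 21, so 2^39 ≡ 21 (mod 41).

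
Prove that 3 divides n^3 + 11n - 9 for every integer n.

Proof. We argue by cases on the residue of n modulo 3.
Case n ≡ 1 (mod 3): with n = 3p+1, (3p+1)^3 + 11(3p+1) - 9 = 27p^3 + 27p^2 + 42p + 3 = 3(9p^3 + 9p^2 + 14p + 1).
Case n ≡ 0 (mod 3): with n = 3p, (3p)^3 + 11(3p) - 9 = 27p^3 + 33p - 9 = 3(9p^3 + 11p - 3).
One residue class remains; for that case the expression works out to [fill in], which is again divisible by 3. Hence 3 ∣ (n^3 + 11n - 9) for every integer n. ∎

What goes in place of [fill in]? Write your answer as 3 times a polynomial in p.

3(9p^3 + 18p^2 + 23p + 7)

The residues treated are {1, 0}, so the missing case is n ≡ 2 (mod 3); write n = 3p+2.
Then (3p+2)^3 + 11(3p+2) - 9 = 27p^3 + 54p^2 + 69p + 21 = 3(9p^3 + 18p^2 + 23p + 7).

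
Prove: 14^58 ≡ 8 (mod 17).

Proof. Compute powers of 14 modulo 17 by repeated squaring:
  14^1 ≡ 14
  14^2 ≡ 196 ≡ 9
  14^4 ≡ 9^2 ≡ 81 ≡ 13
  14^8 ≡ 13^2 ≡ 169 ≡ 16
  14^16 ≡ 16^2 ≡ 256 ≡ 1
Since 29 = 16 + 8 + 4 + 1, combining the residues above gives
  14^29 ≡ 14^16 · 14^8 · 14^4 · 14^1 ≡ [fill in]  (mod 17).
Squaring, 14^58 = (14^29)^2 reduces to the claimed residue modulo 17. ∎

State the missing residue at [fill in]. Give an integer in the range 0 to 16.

5

Multiply the listed residues: 1 · 16 · 13 · 14 = 16 → 208 → 2912.
Reducing modulo 17: 2912 = 171·17 + 5, so 14^29 ≡ 5.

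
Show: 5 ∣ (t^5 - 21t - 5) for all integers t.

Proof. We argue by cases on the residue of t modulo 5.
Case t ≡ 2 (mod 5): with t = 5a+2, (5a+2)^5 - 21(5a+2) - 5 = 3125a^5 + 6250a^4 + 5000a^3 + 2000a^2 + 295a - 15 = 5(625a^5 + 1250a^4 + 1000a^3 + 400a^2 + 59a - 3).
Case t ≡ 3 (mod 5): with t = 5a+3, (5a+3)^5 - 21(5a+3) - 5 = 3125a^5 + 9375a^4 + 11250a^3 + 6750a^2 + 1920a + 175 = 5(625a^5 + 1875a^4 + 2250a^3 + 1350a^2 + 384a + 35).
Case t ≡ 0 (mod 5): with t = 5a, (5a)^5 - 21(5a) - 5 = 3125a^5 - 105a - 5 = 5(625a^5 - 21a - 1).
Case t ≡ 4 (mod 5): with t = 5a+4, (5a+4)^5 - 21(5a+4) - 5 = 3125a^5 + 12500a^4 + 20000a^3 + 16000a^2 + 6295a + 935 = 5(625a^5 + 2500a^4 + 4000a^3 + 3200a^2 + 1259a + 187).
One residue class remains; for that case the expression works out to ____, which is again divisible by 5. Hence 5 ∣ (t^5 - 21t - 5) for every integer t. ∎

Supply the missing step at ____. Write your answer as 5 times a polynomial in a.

5(625a^5 + 625a^4 + 250a^3 + 50a^2 - 16a - 5)

Only t ≡ 1 (mod 5) is unaccounted for. Put t = 5a+1:
(5a+1)^5 - 21(5a+1) - 5 expands to 3125a^5 + 3125a^4 + 1250a^3 + 250a^2 - 80a - 25,
and factoring out 5 leaves 5(625a^5 + 625a^4 + 250a^3 + 50a^2 - 16a - 5).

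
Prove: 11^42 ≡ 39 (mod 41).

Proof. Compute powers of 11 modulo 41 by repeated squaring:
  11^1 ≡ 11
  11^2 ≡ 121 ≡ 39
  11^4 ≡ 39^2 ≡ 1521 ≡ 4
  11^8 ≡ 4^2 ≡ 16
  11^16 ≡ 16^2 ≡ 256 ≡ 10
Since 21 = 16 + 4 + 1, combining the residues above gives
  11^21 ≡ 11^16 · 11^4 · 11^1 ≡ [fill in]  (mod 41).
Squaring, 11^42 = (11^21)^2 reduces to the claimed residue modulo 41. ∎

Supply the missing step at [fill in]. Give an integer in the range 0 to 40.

11^16 · 11^4 · 11^1 ≡ 10 · 4 · 11 = 440.
440 mod 41 = 30, so 11^21 ≡ 30 (mod 41).

30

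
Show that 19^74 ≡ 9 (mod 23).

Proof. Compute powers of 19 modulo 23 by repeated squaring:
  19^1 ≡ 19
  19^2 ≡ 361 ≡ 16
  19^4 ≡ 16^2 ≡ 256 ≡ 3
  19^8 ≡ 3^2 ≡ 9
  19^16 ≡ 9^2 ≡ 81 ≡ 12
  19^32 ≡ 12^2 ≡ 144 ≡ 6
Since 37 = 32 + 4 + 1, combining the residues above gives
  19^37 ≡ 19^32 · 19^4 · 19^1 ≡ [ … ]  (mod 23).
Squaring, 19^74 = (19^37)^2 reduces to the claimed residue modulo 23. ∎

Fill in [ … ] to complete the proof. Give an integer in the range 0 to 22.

Multiply the listed residues: 6 · 3 · 19 = 18 → 342.
Reducing modulo 23: 342 = 14·23 + 20, so 19^37 ≡ 20.

20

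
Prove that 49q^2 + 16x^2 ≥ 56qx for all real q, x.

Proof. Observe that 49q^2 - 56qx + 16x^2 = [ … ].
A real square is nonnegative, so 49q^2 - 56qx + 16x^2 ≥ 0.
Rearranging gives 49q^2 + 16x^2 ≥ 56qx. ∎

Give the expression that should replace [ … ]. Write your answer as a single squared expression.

(7q - 4x)^2

49q^2 - 56qx + 16x^2 is a perfect-square trinomial: the outer terms are (7q)^2 and (4x)^2, and the cross term is -2·7q·4x.
So 49q^2 - 56qx + 16x^2 = (7q - 4x)^2 ≥ 0.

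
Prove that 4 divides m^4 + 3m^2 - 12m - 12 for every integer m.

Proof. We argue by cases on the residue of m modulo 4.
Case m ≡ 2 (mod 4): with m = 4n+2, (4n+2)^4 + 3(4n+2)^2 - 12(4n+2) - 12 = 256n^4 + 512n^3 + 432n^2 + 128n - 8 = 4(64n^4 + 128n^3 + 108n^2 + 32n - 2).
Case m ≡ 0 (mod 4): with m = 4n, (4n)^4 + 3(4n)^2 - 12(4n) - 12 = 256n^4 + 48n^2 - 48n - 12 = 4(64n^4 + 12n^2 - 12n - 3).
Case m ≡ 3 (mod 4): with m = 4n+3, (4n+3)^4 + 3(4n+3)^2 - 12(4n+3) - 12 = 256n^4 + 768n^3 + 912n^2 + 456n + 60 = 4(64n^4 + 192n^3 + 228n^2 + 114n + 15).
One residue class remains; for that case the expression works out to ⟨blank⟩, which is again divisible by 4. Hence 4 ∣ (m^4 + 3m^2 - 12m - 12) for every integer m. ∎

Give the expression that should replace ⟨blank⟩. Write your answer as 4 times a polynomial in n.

4(64n^4 + 64n^3 + 36n^2 - 2n - 5)

Only m ≡ 1 (mod 4) is unaccounted for. Put m = 4n+1:
(4n+1)^4 + 3(4n+1)^2 - 12(4n+1) - 12 expands to 256n^4 + 256n^3 + 144n^2 - 8n - 20,
and factoring out 4 leaves 4(64n^4 + 64n^3 + 36n^2 - 2n - 5).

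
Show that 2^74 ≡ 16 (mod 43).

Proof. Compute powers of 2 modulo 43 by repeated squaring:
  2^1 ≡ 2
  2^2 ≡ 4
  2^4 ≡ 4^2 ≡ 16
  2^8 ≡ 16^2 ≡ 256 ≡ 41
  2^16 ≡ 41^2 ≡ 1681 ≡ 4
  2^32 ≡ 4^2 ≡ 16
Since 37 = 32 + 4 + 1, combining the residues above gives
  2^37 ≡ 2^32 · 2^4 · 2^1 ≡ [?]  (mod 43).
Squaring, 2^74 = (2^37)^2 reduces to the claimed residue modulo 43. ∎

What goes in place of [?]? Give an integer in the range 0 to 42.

2^32 · 2^4 · 2^1 ≡ 16 · 16 · 2 = 512.
512 mod 43 = 39, so 2^37 ≡ 39 (mod 43).

39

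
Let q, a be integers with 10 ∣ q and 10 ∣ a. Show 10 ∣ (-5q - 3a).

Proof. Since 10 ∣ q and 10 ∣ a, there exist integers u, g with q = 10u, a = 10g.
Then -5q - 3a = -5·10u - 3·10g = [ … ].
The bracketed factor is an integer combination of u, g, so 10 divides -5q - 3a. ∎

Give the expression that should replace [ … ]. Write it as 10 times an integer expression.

Each term has a factor of 10: -5·10u - 3·10g = 10·(-3g - 5u).
Since -3g - 5u is an integer, 10 ∣ (-5q - 3a).

10(-3g - 5u)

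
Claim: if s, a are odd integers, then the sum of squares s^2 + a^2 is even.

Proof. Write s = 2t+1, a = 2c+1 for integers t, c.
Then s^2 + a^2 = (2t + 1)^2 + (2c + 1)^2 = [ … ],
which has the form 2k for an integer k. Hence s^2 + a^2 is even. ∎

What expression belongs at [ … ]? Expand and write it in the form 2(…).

2(2c^2 + 2c + 2t^2 + 2t + 1)

Expanding: (2t + 1)^2 + (2c + 1)^2 = 4c^2 + 4c + 4t^2 + 4t + 2.
Every term is even; pulling out the factor of 2 gives 2(2c^2 + 2c + 2t^2 + 2t + 1).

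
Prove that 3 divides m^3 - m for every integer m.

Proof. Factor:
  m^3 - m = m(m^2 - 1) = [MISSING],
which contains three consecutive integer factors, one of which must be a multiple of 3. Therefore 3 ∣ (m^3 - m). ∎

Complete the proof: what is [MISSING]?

(m - 1)m(m + 1)

m(m^2 - 1) = m(m - 1)(m + 1) = (m - 1)m(m + 1).
These three factors are consecutive integers, so their product is divisible by 3.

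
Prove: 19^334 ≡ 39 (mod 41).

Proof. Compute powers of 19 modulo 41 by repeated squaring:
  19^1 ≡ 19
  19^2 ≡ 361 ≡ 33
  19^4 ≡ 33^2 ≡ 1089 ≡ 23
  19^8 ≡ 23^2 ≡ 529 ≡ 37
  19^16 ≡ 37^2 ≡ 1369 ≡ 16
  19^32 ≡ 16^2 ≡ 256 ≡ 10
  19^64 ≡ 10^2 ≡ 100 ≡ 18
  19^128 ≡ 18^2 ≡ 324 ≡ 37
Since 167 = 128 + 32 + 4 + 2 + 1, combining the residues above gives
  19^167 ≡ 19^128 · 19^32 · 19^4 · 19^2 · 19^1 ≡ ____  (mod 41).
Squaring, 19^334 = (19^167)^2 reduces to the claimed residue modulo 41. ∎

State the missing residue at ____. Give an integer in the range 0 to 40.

30

19^128 · 19^32 · 19^4 · 19^2 · 19^1 ≡ 37 · 10 · 23 · 33 · 19 = 5335770.
5335770 mod 41 = 30, so 19^167 ≡ 30 (mod 41).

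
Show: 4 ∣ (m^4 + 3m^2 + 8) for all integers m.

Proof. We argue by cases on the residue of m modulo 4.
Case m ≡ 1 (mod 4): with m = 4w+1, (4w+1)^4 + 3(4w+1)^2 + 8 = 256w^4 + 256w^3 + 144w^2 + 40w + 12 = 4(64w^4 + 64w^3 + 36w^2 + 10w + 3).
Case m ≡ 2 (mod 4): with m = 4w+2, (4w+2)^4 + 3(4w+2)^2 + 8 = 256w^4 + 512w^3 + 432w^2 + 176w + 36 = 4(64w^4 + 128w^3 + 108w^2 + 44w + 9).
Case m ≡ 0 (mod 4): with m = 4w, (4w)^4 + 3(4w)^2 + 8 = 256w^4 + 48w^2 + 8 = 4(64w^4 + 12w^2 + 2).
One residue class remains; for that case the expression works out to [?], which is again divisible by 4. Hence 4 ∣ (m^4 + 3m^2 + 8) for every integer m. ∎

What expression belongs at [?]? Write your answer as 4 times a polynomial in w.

4(64w^4 + 192w^3 + 228w^2 + 126w + 29)

The residues treated are {1, 2, 0}, so the missing case is m ≡ 3 (mod 4); write m = 4w+3.
Then (4w+3)^4 + 3(4w+3)^2 + 8 = 256w^4 + 768w^3 + 912w^2 + 504w + 116 = 4(64w^4 + 192w^3 + 228w^2 + 126w + 29).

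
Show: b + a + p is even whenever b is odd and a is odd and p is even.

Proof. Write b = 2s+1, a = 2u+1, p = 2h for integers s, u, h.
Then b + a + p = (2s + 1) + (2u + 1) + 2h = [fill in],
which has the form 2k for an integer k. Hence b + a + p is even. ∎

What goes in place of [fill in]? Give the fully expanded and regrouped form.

2(h + s + u + 1)

(2s + 1) + (2u + 1) + 2h = 2h + 2s + 2u + 2
= 2(h + s + u + 1).
Since h + s + u + 1 is an integer, the sum is of the form 2k for an integer k.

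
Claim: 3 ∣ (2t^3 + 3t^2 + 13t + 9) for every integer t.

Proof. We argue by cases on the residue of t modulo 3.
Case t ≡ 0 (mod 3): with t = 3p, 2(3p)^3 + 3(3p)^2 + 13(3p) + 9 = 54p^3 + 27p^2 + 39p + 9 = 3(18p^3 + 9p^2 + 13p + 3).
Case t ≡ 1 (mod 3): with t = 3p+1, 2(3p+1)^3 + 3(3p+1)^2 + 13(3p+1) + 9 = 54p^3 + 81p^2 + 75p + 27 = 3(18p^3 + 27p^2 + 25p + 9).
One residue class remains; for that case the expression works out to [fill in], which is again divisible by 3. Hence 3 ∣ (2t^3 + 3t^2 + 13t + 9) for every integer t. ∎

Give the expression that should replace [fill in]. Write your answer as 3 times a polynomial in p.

3(18p^3 + 45p^2 + 49p + 21)

Only t ≡ 2 (mod 3) is unaccounted for. Put t = 3p+2:
2(3p+2)^3 + 3(3p+2)^2 + 13(3p+2) + 9 expands to 54p^3 + 135p^2 + 147p + 63,
and factoring out 3 leaves 3(18p^3 + 45p^2 + 49p + 21).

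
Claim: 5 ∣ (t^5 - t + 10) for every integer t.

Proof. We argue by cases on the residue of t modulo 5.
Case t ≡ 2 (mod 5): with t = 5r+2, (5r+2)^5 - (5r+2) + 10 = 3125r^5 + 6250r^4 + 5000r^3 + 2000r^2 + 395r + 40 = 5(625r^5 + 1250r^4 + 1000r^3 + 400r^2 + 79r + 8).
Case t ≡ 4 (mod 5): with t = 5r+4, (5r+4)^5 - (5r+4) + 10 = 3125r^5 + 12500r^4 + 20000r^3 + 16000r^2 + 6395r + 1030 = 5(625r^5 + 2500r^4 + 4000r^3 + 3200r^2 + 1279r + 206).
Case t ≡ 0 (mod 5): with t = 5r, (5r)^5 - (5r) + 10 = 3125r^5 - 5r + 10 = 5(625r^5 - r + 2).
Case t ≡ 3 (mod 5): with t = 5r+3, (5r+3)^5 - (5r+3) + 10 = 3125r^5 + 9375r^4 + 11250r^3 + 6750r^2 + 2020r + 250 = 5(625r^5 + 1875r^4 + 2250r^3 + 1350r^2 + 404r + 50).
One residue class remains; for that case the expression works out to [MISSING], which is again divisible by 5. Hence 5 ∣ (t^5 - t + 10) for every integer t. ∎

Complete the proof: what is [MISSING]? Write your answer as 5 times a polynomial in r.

Only t ≡ 1 (mod 5) is unaccounted for. Put t = 5r+1:
(5r+1)^5 - (5r+1) + 10 expands to 3125r^5 + 3125r^4 + 1250r^3 + 250r^2 + 20r + 10,
and factoring out 5 leaves 5(625r^5 + 625r^4 + 250r^3 + 50r^2 + 4r + 2).

5(625r^5 + 625r^4 + 250r^3 + 50r^2 + 4r + 2)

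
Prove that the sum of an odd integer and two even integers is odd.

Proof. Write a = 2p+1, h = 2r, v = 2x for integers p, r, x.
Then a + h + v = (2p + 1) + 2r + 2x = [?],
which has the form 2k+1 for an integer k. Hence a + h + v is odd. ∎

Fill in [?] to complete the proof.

2(p + r + x) + 1

Expanding: (2p + 1) + 2r + 2x = 2p + 2r + 2x + 1.
Every term except the constant is even, so this is 2(p + r + x) + 1,
and p + r + x ∈ ℤ gives the required form.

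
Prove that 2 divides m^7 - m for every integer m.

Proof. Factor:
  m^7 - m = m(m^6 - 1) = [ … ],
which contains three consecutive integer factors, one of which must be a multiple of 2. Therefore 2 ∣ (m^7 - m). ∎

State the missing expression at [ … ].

m^6 - 1 = (m^2 - 1)(m^4 + m^2 + 1), and m^2 - 1 = (m-1)(m+1).
So m(m^6 - 1) = (m - 1)m(m + 1)(m^4 + m^2 + 1).

(m - 1)m(m + 1)(m^4 + m^2 + 1)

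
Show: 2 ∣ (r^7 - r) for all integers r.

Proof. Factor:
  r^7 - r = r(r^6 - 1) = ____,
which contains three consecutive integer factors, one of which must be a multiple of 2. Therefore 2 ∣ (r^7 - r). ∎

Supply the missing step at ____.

(r - 1)r(r + 1)(r^4 + r^2 + 1)

r^6 - 1 = (r^2 - 1)(r^4 + r^2 + 1), and r^2 - 1 = (r-1)(r+1).
So r(r^6 - 1) = (r - 1)r(r + 1)(r^4 + r^2 + 1).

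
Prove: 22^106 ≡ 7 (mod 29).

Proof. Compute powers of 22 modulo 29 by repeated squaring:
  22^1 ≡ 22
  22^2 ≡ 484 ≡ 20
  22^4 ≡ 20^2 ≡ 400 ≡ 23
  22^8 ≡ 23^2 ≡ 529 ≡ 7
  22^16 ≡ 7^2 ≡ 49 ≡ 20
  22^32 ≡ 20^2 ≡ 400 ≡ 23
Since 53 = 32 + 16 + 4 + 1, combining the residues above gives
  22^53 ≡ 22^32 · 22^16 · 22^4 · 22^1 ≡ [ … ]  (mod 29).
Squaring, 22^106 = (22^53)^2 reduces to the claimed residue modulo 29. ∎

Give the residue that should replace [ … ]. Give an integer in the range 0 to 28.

6

Multiply the listed residues: 23 · 20 · 23 · 22 = 460 → 10580 → 232760.
Reducing modulo 29: 232760 = 8026·29 + 6, so 22^53 ≡ 6.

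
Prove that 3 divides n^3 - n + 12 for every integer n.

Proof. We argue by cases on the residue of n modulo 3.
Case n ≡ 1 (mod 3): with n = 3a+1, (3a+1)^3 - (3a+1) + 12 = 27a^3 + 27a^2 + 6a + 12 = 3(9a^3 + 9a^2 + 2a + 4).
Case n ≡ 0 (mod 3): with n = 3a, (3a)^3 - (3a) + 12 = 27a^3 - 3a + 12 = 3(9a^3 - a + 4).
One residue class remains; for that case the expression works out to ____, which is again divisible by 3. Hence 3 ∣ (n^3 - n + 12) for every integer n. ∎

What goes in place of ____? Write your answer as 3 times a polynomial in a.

The residues treated are {1, 0}, so the missing case is n ≡ 2 (mod 3); write n = 3a+2.
Then (3a+2)^3 - (3a+2) + 12 = 27a^3 + 54a^2 + 33a + 18 = 3(9a^3 + 18a^2 + 11a + 6).

3(9a^3 + 18a^2 + 11a + 6)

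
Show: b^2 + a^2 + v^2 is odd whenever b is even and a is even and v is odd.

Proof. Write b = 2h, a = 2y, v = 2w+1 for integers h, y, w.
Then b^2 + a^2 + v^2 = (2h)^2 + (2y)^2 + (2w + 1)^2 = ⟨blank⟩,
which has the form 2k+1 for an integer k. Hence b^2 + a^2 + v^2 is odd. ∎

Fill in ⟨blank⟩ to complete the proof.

2(2h^2 + 2w^2 + 2w + 2y^2) + 1

Expanding: (2h)^2 + (2y)^2 + (2w + 1)^2 = 4h^2 + 4w^2 + 4w + 4y^2 + 1.
Every term except the constant is even, so this is 2(2h^2 + 2w^2 + 2w + 2y^2) + 1,
and 2h^2 + 2w^2 + 2w + 2y^2 ∈ ℤ gives the required form.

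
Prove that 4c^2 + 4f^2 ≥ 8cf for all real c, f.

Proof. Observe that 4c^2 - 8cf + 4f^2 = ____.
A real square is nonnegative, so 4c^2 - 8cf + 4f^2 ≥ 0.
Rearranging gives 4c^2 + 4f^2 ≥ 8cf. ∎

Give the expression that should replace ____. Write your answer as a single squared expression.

(2c - 2f)^2

4c^2 - 8cf + 4f^2 is a perfect-square trinomial: the outer terms are (2c)^2 and (2f)^2, and the cross term is -2·2c·2f.
So 4c^2 - 8cf + 4f^2 = (2c - 2f)^2 ≥ 0.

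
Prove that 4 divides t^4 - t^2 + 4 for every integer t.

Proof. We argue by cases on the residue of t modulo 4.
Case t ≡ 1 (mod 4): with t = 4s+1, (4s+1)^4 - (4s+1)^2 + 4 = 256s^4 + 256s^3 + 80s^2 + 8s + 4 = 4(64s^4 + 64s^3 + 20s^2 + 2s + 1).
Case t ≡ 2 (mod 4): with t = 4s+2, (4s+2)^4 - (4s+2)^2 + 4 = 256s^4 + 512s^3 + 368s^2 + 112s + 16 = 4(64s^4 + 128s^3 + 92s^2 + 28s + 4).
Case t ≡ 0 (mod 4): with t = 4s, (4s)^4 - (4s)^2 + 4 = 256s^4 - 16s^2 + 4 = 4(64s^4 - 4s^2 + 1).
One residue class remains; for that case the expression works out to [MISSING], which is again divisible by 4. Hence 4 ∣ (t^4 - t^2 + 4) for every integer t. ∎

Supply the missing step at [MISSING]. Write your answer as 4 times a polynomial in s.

4(64s^4 + 192s^3 + 212s^2 + 102s + 19)

Only t ≡ 3 (mod 4) is unaccounted for. Put t = 4s+3:
(4s+3)^4 - (4s+3)^2 + 4 expands to 256s^4 + 768s^3 + 848s^2 + 408s + 76,
and factoring out 4 leaves 4(64s^4 + 192s^3 + 212s^2 + 102s + 19).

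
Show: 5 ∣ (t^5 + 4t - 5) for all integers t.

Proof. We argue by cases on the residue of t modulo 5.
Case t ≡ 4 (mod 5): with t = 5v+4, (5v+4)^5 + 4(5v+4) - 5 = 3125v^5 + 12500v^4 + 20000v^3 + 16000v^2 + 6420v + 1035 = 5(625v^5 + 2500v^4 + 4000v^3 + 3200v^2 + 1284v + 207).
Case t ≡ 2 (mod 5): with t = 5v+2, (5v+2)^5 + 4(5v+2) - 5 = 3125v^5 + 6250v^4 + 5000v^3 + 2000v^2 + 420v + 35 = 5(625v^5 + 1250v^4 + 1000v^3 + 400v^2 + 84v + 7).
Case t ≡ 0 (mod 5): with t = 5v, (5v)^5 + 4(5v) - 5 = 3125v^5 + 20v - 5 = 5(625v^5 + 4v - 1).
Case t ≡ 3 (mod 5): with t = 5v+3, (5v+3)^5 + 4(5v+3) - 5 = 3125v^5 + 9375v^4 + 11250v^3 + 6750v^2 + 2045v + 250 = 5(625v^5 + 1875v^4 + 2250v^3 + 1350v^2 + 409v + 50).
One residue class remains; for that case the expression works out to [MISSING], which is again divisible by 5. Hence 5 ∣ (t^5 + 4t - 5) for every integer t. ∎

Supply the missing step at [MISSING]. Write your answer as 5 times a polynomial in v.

5(625v^5 + 625v^4 + 250v^3 + 50v^2 + 9v)

The residues treated are {4, 2, 0, 3}, so the missing case is t ≡ 1 (mod 5); write t = 5v+1.
Then (5v+1)^5 + 4(5v+1) - 5 = 3125v^5 + 3125v^4 + 1250v^3 + 250v^2 + 45v = 5(625v^5 + 625v^4 + 250v^3 + 50v^2 + 9v).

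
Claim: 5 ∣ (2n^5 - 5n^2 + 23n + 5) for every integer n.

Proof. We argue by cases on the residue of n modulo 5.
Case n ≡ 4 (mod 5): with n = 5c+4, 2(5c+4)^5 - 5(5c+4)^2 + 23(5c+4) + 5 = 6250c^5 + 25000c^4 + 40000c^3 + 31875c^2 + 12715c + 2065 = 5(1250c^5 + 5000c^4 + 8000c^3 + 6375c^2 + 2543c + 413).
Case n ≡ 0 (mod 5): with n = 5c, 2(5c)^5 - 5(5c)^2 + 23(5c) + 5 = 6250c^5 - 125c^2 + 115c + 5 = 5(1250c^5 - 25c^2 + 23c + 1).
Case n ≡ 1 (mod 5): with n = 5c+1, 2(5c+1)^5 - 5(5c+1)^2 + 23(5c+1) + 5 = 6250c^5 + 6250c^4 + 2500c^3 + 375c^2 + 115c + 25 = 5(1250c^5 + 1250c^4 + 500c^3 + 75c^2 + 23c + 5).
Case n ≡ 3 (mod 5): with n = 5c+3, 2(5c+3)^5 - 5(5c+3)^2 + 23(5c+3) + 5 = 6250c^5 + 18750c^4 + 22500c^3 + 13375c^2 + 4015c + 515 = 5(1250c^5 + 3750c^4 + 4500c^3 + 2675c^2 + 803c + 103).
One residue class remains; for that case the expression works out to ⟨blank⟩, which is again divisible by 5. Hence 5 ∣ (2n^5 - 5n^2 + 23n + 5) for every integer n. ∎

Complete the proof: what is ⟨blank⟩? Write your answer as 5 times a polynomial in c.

5(1250c^5 + 2500c^4 + 2000c^3 + 775c^2 + 163c + 19)

The residues treated are {4, 0, 1, 3}, so the missing case is n ≡ 2 (mod 5); write n = 5c+2.
Then 2(5c+2)^5 - 5(5c+2)^2 + 23(5c+2) + 5 = 6250c^5 + 12500c^4 + 10000c^3 + 3875c^2 + 815c + 95 = 5(1250c^5 + 2500c^4 + 2000c^3 + 775c^2 + 163c + 19).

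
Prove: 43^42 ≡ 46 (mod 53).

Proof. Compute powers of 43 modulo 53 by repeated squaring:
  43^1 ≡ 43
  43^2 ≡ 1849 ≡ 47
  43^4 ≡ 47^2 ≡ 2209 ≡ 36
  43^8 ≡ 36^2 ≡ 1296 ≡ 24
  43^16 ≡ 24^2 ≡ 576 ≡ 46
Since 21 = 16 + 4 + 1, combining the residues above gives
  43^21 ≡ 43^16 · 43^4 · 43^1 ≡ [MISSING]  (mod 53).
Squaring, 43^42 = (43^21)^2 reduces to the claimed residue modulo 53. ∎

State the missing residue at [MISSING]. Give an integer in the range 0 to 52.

43^16 · 43^4 · 43^1 ≡ 46 · 36 · 43 = 71208.
71208 mod 53 = 29, so 43^21 ≡ 29 (mod 53).

29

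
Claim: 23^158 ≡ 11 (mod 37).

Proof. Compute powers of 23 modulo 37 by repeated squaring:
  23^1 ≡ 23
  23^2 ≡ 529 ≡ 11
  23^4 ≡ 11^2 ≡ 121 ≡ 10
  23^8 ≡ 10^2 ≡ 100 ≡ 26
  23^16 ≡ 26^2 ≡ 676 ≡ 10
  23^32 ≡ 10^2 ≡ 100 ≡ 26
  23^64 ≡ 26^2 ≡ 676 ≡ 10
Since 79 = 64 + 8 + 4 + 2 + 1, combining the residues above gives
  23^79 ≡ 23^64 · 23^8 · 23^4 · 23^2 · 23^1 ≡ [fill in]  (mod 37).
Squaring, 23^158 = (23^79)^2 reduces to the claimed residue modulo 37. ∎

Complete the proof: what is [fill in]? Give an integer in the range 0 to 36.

Multiply the listed residues: 10 · 26 · 10 · 11 · 23 = 260 → 2600 → 28600 → 657800.
Reducing modulo 37: 657800 = 17778·37 + 14, so 23^79 ≡ 14.

14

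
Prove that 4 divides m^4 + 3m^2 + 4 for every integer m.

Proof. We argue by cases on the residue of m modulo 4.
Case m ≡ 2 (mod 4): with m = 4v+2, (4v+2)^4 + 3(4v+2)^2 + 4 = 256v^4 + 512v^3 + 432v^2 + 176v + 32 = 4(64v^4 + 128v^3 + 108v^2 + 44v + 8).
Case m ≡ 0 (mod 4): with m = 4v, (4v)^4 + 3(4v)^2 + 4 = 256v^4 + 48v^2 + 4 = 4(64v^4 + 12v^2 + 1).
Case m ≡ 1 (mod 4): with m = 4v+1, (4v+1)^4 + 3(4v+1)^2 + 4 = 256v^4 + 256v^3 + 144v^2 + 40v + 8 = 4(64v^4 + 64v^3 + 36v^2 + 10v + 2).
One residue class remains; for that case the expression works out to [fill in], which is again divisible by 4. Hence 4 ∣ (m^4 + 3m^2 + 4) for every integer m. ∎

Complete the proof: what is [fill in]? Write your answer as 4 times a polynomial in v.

4(64v^4 + 192v^3 + 228v^2 + 126v + 28)

The residues treated are {2, 0, 1}, so the missing case is m ≡ 3 (mod 4); write m = 4v+3.
Then (4v+3)^4 + 3(4v+3)^2 + 4 = 256v^4 + 768v^3 + 912v^2 + 504v + 112 = 4(64v^4 + 192v^3 + 228v^2 + 126v + 28).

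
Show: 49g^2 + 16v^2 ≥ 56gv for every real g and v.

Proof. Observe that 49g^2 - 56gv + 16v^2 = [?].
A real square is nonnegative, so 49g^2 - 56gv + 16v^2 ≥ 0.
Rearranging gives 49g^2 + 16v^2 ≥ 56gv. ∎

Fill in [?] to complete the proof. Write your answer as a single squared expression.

(7g - 4v)^2

The leading and trailing coefficients are 7^2 and 4^2, and 56 = 2·7·4, so the trinomial is (7g - 4v)^2.
Hence 49g^2 - 56gv + 16v^2 ≥ 0.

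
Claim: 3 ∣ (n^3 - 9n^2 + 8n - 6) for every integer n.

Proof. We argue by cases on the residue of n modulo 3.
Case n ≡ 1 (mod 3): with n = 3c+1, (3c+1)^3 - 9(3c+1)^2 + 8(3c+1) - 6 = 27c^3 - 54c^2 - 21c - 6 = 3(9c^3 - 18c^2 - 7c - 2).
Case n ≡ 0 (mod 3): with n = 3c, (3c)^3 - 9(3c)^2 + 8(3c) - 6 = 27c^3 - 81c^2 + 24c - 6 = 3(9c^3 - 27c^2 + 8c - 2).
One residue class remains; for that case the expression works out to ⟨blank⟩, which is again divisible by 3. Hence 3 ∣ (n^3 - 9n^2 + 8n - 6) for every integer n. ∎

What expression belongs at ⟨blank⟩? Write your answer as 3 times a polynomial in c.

The residues treated are {1, 0}, so the missing case is n ≡ 2 (mod 3); write n = 3c+2.
Then (3c+2)^3 - 9(3c+2)^2 + 8(3c+2) - 6 = 27c^3 - 27c^2 - 48c - 18 = 3(9c^3 - 9c^2 - 16c - 6).

3(9c^3 - 9c^2 - 16c - 6)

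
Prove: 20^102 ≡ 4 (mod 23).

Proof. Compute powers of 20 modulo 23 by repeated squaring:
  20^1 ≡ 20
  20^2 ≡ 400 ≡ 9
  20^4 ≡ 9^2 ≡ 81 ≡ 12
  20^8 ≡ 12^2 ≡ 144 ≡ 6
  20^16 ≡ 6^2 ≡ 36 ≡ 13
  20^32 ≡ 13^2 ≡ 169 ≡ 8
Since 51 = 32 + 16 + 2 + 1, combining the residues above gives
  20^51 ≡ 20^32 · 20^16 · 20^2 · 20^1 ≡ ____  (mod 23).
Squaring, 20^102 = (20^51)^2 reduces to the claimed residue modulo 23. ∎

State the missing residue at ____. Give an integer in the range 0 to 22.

21

Multiply the listed residues: 8 · 13 · 9 · 20 = 104 → 936 → 18720.
Reducing modulo 23: 18720 = 813·23 + 21, so 20^51 ≡ 21.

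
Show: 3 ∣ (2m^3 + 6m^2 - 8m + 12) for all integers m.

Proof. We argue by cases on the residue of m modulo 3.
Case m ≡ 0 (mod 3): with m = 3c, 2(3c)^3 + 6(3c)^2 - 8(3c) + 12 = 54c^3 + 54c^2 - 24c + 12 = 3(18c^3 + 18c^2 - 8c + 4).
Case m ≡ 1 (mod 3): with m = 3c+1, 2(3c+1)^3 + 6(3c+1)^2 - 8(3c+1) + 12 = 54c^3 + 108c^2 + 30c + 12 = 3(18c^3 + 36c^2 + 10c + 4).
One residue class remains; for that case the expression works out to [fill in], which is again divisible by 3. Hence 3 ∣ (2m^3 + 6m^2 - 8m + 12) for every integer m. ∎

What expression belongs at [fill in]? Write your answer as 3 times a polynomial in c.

3(18c^3 + 54c^2 + 40c + 12)

The residues treated are {0, 1}, so the missing case is m ≡ 2 (mod 3); write m = 3c+2.
Then 2(3c+2)^3 + 6(3c+2)^2 - 8(3c+2) + 12 = 54c^3 + 162c^2 + 120c + 36 = 3(18c^3 + 54c^2 + 40c + 12).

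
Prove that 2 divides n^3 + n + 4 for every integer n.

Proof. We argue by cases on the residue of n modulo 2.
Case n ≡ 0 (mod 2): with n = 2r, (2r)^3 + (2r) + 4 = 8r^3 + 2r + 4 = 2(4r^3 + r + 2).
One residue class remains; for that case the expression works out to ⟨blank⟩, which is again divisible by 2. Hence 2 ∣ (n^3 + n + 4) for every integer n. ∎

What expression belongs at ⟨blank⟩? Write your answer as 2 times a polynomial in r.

The residues treated are {0}, so the missing case is n ≡ 1 (mod 2); write n = 2r+1.
Then (2r+1)^3 + (2r+1) + 4 = 8r^3 + 12r^2 + 8r + 6 = 2(4r^3 + 6r^2 + 4r + 3).

2(4r^3 + 6r^2 + 4r + 3)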